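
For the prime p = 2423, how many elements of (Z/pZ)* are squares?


For prime p, the number of non-zero quadratic residues is (p-1)/2.
= (2423-1)/2
= 1211

1211


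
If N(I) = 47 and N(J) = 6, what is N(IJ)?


N(IJ) = N(I) * N(J)
= 47 * 6
= 282

282


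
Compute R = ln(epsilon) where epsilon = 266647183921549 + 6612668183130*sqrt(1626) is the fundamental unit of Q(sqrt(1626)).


epsilon = 266647183921549 + 6612668183130*sqrt(1626)
= 5.3329e+14
R = ln(5.3329e+14)
= 33.9101

33.9101


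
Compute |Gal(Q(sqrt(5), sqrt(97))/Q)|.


The 2 square roots of distinct primes are multiplicatively independent over Q,
so [K:Q] = 2^2 and Gal(K/Q) is isomorphic to (Z/2Z)^2.
|Gal| = 2^2 = 4

4


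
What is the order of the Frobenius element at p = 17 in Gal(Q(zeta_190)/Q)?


The Frobenius at p in Gal(Q(zeta_n)/Q) = (Z/nZ)* is the class of p, so its order is ord_190(17), the smallest k >= 1 with 17^k = 1 mod 190.
n = 190 = 2 * 5 * 19, phi(190) = 72; the order divides phi(n).
Divisors of 72: 1, 2, 3, 4, 6, 8, 9, 12, 18, 24, 36, 72
Repeated squaring mod 190: 17^1 = 17, 17^2 = 99, 17^4 = 111, 17^8 = 161, 17^16 = 81, 17^32 = 101, 17^64 = 131
Test divisors in increasing order:
  k=1: 17^1 = 17 mod 190
  k=2: 17^2 = 99 mod 190
  k=3: 17^3 = 99 * 17 = 163 mod 190
  k=4: 17^4 = 111 mod 190
  k=6: 17^6 = 111 * 99 = 159 mod 190
  k=8: 17^8 = 161 mod 190
  k=9: 17^9 = 161 * 17 = 77 mod 190
  k=12: 17^12 = 161 * 111 = 11 mod 190
  k=18: 17^18 = 81 * 99 = 39 mod 190
  k=24: 17^24 = 81 * 161 = 121 mod 190
  k=36: 17^36 = 101 * 111 = 1 mod 190  <- first divisor giving 1
Order = 36

36


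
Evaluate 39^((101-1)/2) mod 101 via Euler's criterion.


p = 101 is prime and the exponent is (p-1)/2 = 50, so by Euler's criterion 39^50 = (39/101) = +1 or -1 mod 101.
Compute by square-and-multiply:
  50 = 32 + 16 + 2 (binary 110010)
  Repeated squaring mod 101: 39^1 = 39, 39^2 = 6, 39^4 = 36, 39^8 = 84, 39^16 = 87, 39^32 = 95
  39^50 = 39^32 * 39^16 * 39^2 = 95 * 87 * 6 mod 101
    95 * 87 = 8265 = 84 mod 101
    84 * 6 = 504 = 100 mod 101
  39^50 = 100 mod 101
Result 100 = p - 1 = -1 mod 101: 39 is a quadratic non-residue mod 101. As a residue in [0, p-1] the value is 100.
39^50 mod 101 = 100

100


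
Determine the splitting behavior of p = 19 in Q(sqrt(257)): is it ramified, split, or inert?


K = Q(sqrt(257)). Since d mod 4 = 1, disc(K) = 257.
Check p | disc: 257 mod 19 = 10.
p does not divide disc. Compute Legendre symbol (d/p):
10^((19-1)/2) mod 19 = -1
(d/p) = -1, so p is inert: (p) stays prime with e=1, f=2, g=1.
Therefore p is inert.

inert


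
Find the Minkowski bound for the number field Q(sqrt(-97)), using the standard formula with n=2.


d = -97, d mod 4 = 3, so disc(K) = 4d = -388; |disc(K)| = 388
Imaginary quadratic field, so n = 2, s = r2 = 1, r1 = 0
M = (n!/n^n) * (4/pi)^s * sqrt(|disc(K)|) = (2!/2^2) * (4/pi)^1 * sqrt(388)
= 0.5 * 1.273240 * 19.697716
= 12.5400

12.5400


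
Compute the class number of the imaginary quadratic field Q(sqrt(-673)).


K = Q(sqrt(-673)). d mod 4 = 3, so D = disc(K) = 4d = -2692
h(K) equals the number of primitive reduced positive-definite forms (a, b, c) = a*x^2 + b*x*y + c*y^2 with b^2 - 4ac = D,
where reduced means |b| <= a <= c, with b >= 0 whenever |b| = a or a = c, and primitive means gcd(a, b, c) = 1.
Reduced forces 3a^2 <= |D| = 2692, so 1 <= a <= 29; b must have the parity of D, and c = (b^2 - D)/(4a) must be an integer >= a.
Enumerate a = 1..29, b in [-a, a]:
  a=1: (1, 0, 673)  [1]
  a=2: (2, 2, 337)  [1]
  a=3..10: none
  a=11: (11, -6, 62), (11, 6, 62)  [2]
  a=12: none
  a=13: (13, -8, 53), (13, 8, 53)  [2]
  a=14..18: none
  a=19: (19, -14, 38), (19, 14, 38)  [2]
  a=20..21: none
  a=22: (22, -6, 31), (22, 6, 31)  [2]
  a=23..25: none
  a=26: (26, -18, 29), (26, 18, 29)  [2]
  a=27..29: none
Total reduced forms: 1 + 1 + 2 + 2 + 2 + 2 + 2 = 12
h = 12

12


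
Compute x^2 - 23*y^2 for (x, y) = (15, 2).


x^2 - d*y^2
= 15^2 - 23*2^2
= 225 - 92
= 133

133


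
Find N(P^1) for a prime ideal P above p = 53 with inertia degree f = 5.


N(P^a) = p^(a*f)
= 53^(1*5)
= 53^5
= 418195493

418195493


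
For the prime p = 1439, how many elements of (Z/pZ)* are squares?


For prime p, the number of non-zero quadratic residues is (p-1)/2.
= (1439-1)/2
= 719

719


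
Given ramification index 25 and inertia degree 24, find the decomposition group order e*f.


|D_P| = e * f
= 25 * 24
= 600

600


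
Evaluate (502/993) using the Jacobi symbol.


Compute (502/993) via quadratic reciprocity:
  pull out 2: (2/993) = +1  (since 993 mod 8 = 1)
  reciprocity: (251/993) -> +(993/251)
  reduce: (240/251)
  pull out 2: (2/251) = -1  (since 251 mod 8 = 3)
  pull out 2: (2/251) = -1  (since 251 mod 8 = 3)
  pull out 2: (2/251) = -1  (since 251 mod 8 = 3)
  pull out 2: (2/251) = -1  (since 251 mod 8 = 3)
  reciprocity: (15/251) -> -(251/15)
  reduce: (11/15)
  reciprocity: (11/15) -> -(15/11)
  reduce: (4/11)
  pull out 2: (2/11) = -1  (since 11 mod 8 = 3)
  pull out 2: (2/11) = -1  (since 11 mod 8 = 3)
  (1/11) = 1
Product of signs = 1

1


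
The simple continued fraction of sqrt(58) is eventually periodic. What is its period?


Run the CF algorithm for sqrt(58).
a_0 = floor(sqrt(58)) = 7; set m_0=0, q_0=1.
Recurrence: m' = q*a - m,  q' = (d - m'^2)/q,  a' = floor((a_0 + m')/q').
  step 1: m=7, q=9, a=1
  step 2: m=2, q=6, a=1
  step 3: m=4, q=7, a=1
  step 4: m=3, q=7, a=1
  step 5: m=4, q=6, a=1
  step 6: m=2, q=9, a=1
  step 7: m=7, q=1, a=14
a_7 = 2*a_0 = 14, so the period closes here.
sqrt(58) = [7; 1, 1, 1, 1, 1, 1, 14]
Period length = 7

7


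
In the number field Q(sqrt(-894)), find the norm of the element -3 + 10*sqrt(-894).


N(a + b*sqrt(d)) = a^2 - d*b^2
= (-3)^2 - (-894)*(10)^2
= 9 + 89400
= 89409

89409


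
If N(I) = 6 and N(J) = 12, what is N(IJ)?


N(IJ) = N(I) * N(J)
= 6 * 12
= 72

72


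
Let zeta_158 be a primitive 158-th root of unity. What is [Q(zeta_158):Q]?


The degree equals Euler's totient phi(158).
158 = 2 * 79
phi(158) = 78

78


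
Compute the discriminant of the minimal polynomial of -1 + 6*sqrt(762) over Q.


The element -1 + 6*sqrt(762) has minimal polynomial:
x^2 + 2*x - 27431
Discriminant = (2)^2 - 4*(-27431)
= 4 + 109724
= 109728

109728


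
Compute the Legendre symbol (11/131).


p = 131 is prime, so compute (11/131) with the reciprocity algorithm (Jacobi-symbol steps: pull out 2s via (2/n), flip via reciprocity, reduce):
  reciprocity: (11/131) -> -(131/11)
  reduce: (10/11)
  pull out 2: (2/11) = -1  (since 11 mod 8 = 3)
  reciprocity: (5/11) -> +(11/5)
  reduce: (1/5)
  (1/5) = 1
Product of signs = 1
(11/131) = 1

1


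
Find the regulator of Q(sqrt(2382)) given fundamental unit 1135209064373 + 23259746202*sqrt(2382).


epsilon = 1135209064373 + 23259746202*sqrt(2382)
= 2.2704e+12
R = ln(2.2704e+12)
= 28.4510

28.4510


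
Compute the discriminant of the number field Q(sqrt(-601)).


For K = Q(sqrt(d)) with d squarefree: disc(K) = d if d = 1 mod 4, and disc(K) = 4d if d = 2 or 3 mod 4.
Here d = -601, and d mod 4 = 3.
d = 3 mod 4, not 1 (O_K = Z[sqrt(d)]), so disc(K) = 4d = 4 * (-601) = -2404

-2404


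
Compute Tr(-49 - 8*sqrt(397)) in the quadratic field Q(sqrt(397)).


Tr(a + b*sqrt(d)) = (a + b*sqrt(d)) + (a - b*sqrt(d)) = 2a
= 2 * (-49)
= -98

-98


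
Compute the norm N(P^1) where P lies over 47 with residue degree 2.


N(P^a) = p^(a*f)
= 47^(1*2)
= 47^2
= 2209

2209


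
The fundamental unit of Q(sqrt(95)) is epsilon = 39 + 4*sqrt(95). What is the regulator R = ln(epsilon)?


epsilon = 39 + 4*sqrt(95)
= 77.9872
R = ln(77.9872)
= 4.3565

4.3565


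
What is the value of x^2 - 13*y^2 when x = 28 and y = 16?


x^2 - d*y^2
= 28^2 - 13*16^2
= 784 - 3328
= -2544

-2544


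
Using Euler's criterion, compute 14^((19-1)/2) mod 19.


p = 19 is prime and the exponent is (p-1)/2 = 9, so by Euler's criterion 14^9 = (14/19) = +1 or -1 mod 19.
Compute by square-and-multiply:
  9 = 8 + 1 (binary 1001)
  Repeated squaring mod 19: 14^1 = 14, 14^2 = 6, 14^4 = 17, 14^8 = 4
  14^9 = 14^8 * 14^1 = 4 * 14 mod 19
    4 * 14 = 56 = 18 mod 19
  14^9 = 18 mod 19
Result 18 = p - 1 = -1 mod 19: 14 is a quadratic non-residue mod 19. As a residue in [0, p-1] the value is 18.
14^9 mod 19 = 18

18


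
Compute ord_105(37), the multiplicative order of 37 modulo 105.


We want ord_105(37), the smallest k >= 1 with 37^k = 1 mod 105.
n = 105 = 3 * 5 * 7, phi(105) = 48; the order divides phi(n).
Divisors of 48: 1, 2, 3, 4, 6, 8, 12, 16, 24, 48
Repeated squaring mod 105: 37^1 = 37, 37^2 = 4, 37^4 = 16, 37^8 = 46, 37^16 = 16, 37^32 = 46
Test divisors in increasing order:
  k=1: 37^1 = 37 mod 105
  k=2: 37^2 = 4 mod 105
  k=3: 37^3 = 4 * 37 = 43 mod 105
  k=4: 37^4 = 16 mod 105
  k=6: 37^6 = 16 * 4 = 64 mod 105
  k=8: 37^8 = 46 mod 105
  k=12: 37^12 = 46 * 16 = 1 mod 105  <- first divisor giving 1
Order = 12

12


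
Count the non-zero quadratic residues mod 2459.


For prime p, the number of non-zero quadratic residues is (p-1)/2.
= (2459-1)/2
= 1229

1229


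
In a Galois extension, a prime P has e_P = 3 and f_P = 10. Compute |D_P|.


|D_P| = e * f
= 3 * 10
= 30

30


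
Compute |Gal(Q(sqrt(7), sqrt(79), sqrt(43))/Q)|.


The 3 square roots of distinct primes are multiplicatively independent over Q,
so [K:Q] = 2^3 and Gal(K/Q) is isomorphic to (Z/2Z)^3.
|Gal| = 2^3 = 8

8


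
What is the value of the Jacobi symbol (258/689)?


Compute (258/689) via quadratic reciprocity:
  pull out 2: (2/689) = +1  (since 689 mod 8 = 1)
  reciprocity: (129/689) -> +(689/129)
  reduce: (44/129)
  pull out 2: (2/129) = +1  (since 129 mod 8 = 1)
  pull out 2: (2/129) = +1  (since 129 mod 8 = 1)
  reciprocity: (11/129) -> +(129/11)
  reduce: (8/11)
  pull out 2: (2/11) = -1  (since 11 mod 8 = 3)
  pull out 2: (2/11) = -1  (since 11 mod 8 = 3)
  pull out 2: (2/11) = -1  (since 11 mod 8 = 3)
  (1/11) = 1
Product of signs = -1

-1


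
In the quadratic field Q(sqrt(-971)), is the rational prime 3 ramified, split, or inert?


K = Q(sqrt(-971)). Since d mod 4 = 1, disc(K) = -971.
Check p | disc: -971 mod 3 = 1.
p does not divide disc. Compute Legendre symbol (d/p):
1^((3-1)/2) mod 3 = 1
(d/p) = 1, so p splits: (p) = P*P' with e=1, f=1, g=2.
Therefore p is split.

split


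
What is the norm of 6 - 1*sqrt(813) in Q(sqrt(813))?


N(a + b*sqrt(d)) = a^2 - d*b^2
= (6)^2 - (813)*(-1)^2
= 36 - 813
= -777

-777


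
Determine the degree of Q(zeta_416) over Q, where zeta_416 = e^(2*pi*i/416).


The degree equals Euler's totient phi(416).
416 = 2^5 * 13
phi(416) = 192

192


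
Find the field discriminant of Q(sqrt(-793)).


For K = Q(sqrt(d)) with d squarefree: disc(K) = d if d = 1 mod 4, and disc(K) = 4d if d = 2 or 3 mod 4.
Here d = -793, and d mod 4 = 3.
d = 3 mod 4, not 1 (O_K = Z[sqrt(d)]), so disc(K) = 4d = 4 * (-793) = -3172

-3172


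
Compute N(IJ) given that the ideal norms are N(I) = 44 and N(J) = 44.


N(IJ) = N(I) * N(J)
= 44 * 44
= 1936

1936


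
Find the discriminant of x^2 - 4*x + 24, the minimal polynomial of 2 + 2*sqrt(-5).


The element 2 + 2*sqrt(-5) has minimal polynomial:
x^2 - 4*x + 24
Discriminant = (-4)^2 - 4*(24)
= 16 - 96
= -80

-80


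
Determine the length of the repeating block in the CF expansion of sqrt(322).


Run the CF algorithm for sqrt(322).
a_0 = floor(sqrt(322)) = 17; set m_0=0, q_0=1.
Recurrence: m' = q*a - m,  q' = (d - m'^2)/q,  a' = floor((a_0 + m')/q').
  step 1: m=17, q=33, a=1
  step 2: m=16, q=2, a=16
  step 3: m=16, q=33, a=1
  step 4: m=17, q=1, a=34
a_4 = 2*a_0 = 34, so the period closes here.
sqrt(322) = [17; 1, 16, 1, 34]
Period length = 4

4


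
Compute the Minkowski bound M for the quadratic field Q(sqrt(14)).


d = 14, d mod 4 = 2, so disc(K) = 4d = 56; |disc(K)| = 56
Real quadratic field, so n = 2, s = r2 = 0, r1 = 2
M = (n!/n^n) * (4/pi)^s * sqrt(|disc(K)|) = (2!/2^2) * (4/pi)^0 * sqrt(56)
= 0.5 * 1.000000 * 7.483315
= 3.7417

3.7417


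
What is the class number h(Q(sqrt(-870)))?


K = Q(sqrt(-870)). d mod 4 = 2, so D = disc(K) = 4d = -3480
h(K) equals the number of primitive reduced positive-definite forms (a, b, c) = a*x^2 + b*x*y + c*y^2 with b^2 - 4ac = D,
where reduced means |b| <= a <= c, with b >= 0 whenever |b| = a or a = c, and primitive means gcd(a, b, c) = 1.
Reduced forces 3a^2 <= |D| = 3480, so 1 <= a <= 34; b must have the parity of D, and c = (b^2 - D)/(4a) must be an integer >= a.
Enumerate a = 1..34, b in [-a, a]:
  a=1: (1, 0, 870)  [1]
  a=2: (2, 0, 435)  [1]
  a=3: (3, 0, 290)  [1]
  a=4: none
  a=5: (5, 0, 174)  [1]
  a=6: (6, 0, 145)  [1]
  a=7..9: none
  a=10: (10, 0, 87)  [1]
  a=11..12: none
  a=13: (13, -2, 67), (13, 2, 67)  [2]
  a=14: none
  a=15: (15, 0, 58)  [1]
  a=16..18: none
  a=19: (19, -4, 46), (19, 4, 46)  [2]
  a=20..22: none
  a=23: (23, -4, 38), (23, 4, 38)  [2]
  a=24..25: none
  a=26: (26, -24, 39), (26, 24, 39)  [2]
  a=27..28: none
  a=29: (29, 0, 30)  [1]
  a=30..34: none
Total reduced forms: 1 + 1 + 1 + 1 + 1 + 1 + 2 + 1 + 2 + 2 + 2 + 1 = 16
h = 16

16


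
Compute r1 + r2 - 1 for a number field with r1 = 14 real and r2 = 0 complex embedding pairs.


By Dirichlet's unit theorem:
rank = r1 + r2 - 1
= 14 + 0 - 1
= 13

13


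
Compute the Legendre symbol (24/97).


p = 97 is prime, so compute (24/97) with the reciprocity algorithm (Jacobi-symbol steps: pull out 2s via (2/n), flip via reciprocity, reduce):
  pull out 2: (2/97) = +1  (since 97 mod 8 = 1)
  pull out 2: (2/97) = +1  (since 97 mod 8 = 1)
  pull out 2: (2/97) = +1  (since 97 mod 8 = 1)
  reciprocity: (3/97) -> +(97/3)
  reduce: (1/3)
  (1/3) = 1
Product of signs = 1
(24/97) = 1

1


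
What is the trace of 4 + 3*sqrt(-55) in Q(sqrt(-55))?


Tr(a + b*sqrt(d)) = (a + b*sqrt(d)) + (a - b*sqrt(d)) = 2a
= 2 * (4)
= 8

8


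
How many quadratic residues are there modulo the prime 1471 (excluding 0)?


For prime p, the number of non-zero quadratic residues is (p-1)/2.
= (1471-1)/2
= 735

735


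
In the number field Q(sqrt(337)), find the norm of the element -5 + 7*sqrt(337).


N(a + b*sqrt(d)) = a^2 - d*b^2
= (-5)^2 - (337)*(7)^2
= 25 - 16513
= -16488

-16488


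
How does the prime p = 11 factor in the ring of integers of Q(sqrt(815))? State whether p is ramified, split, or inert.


K = Q(sqrt(815)). Since d mod 4 = 3, disc(K) = 3260.
Check p | disc: 3260 mod 11 = 4.
p does not divide disc. Compute Legendre symbol (d/p):
1^((11-1)/2) mod 11 = 1
(d/p) = 1, so p splits: (p) = P*P' with e=1, f=1, g=2.
Therefore p is split.

split


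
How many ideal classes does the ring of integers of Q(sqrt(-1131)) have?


K = Q(sqrt(-1131)). d mod 4 = 1, so D = disc(K) = d = -1131
h(K) equals the number of primitive reduced positive-definite forms (a, b, c) = a*x^2 + b*x*y + c*y^2 with b^2 - 4ac = D,
where reduced means |b| <= a <= c, with b >= 0 whenever |b| = a or a = c, and primitive means gcd(a, b, c) = 1.
Reduced forces 3a^2 <= |D| = 1131, so 1 <= a <= 19; b must have the parity of D, and c = (b^2 - D)/(4a) must be an integer >= a.
Enumerate a = 1..19, b in [-a, a]:
  a=1: (1, 1, 283)  [1]
  a=2: none
  a=3: (3, 3, 95)  [1]
  a=4: none
  a=5: (5, -3, 57), (5, 3, 57)  [2]
  a=6..12: none
  a=13: (13, 13, 25)  [1]
  a=14: none
  a=15: (15, -3, 19), (15, 3, 19)  [2]
  a=16: none
  a=17: (17, 5, 17)  [1]
  a=18..19: none
Total reduced forms: 1 + 1 + 2 + 1 + 2 + 1 = 8
h = 8

8


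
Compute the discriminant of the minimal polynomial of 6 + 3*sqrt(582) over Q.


The element 6 + 3*sqrt(582) has minimal polynomial:
x^2 - 12*x - 5202
Discriminant = (-12)^2 - 4*(-5202)
= 144 + 20808
= 20952

20952


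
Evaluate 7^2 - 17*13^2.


x^2 - d*y^2
= 7^2 - 17*13^2
= 49 - 2873
= -2824

-2824


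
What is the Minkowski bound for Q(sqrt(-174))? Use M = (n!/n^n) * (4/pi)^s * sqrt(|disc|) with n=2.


d = -174, d mod 4 = 2, so disc(K) = 4d = -696; |disc(K)| = 696
Imaginary quadratic field, so n = 2, s = r2 = 1, r1 = 0
M = (n!/n^n) * (4/pi)^s * sqrt(|disc(K)|) = (2!/2^2) * (4/pi)^1 * sqrt(696)
= 0.5 * 1.273240 * 26.381812
= 16.7952

16.7952


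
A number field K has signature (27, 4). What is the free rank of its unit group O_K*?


By Dirichlet's unit theorem:
rank = r1 + r2 - 1
= 27 + 4 - 1
= 30

30


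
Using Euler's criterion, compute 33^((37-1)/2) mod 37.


p = 37 is prime and the exponent is (p-1)/2 = 18, so by Euler's criterion 33^18 = (33/37) = +1 or -1 mod 37.
Compute by square-and-multiply:
  18 = 16 + 2 (binary 10010)
  Repeated squaring mod 37: 33^1 = 33, 33^2 = 16, 33^4 = 34, 33^8 = 9, 33^16 = 7
  33^18 = 33^16 * 33^2 = 7 * 16 mod 37
    7 * 16 = 112 = 1 mod 37
  33^18 = 1 mod 37
Result 1: 33 is a quadratic residue mod 37.
33^18 mod 37 = 1

1


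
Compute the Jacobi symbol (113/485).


Compute (113/485) via quadratic reciprocity:
  reciprocity: (113/485) -> +(485/113)
  reduce: (33/113)
  reciprocity: (33/113) -> +(113/33)
  reduce: (14/33)
  pull out 2: (2/33) = +1  (since 33 mod 8 = 1)
  reciprocity: (7/33) -> +(33/7)
  reduce: (5/7)
  reciprocity: (5/7) -> +(7/5)
  reduce: (2/5)
  pull out 2: (2/5) = -1  (since 5 mod 8 = 5)
  (1/5) = 1
Product of signs = -1

-1


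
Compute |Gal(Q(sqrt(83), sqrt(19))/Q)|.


The 2 square roots of distinct primes are multiplicatively independent over Q,
so [K:Q] = 2^2 and Gal(K/Q) is isomorphic to (Z/2Z)^2.
|Gal| = 2^2 = 4

4


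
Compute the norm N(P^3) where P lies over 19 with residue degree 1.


N(P^a) = p^(a*f)
= 19^(3*1)
= 19^3
= 6859

6859


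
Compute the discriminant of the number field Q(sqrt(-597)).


For K = Q(sqrt(d)) with d squarefree: disc(K) = d if d = 1 mod 4, and disc(K) = 4d if d = 2 or 3 mod 4.
Here d = -597, and d mod 4 = 3.
d = 3 mod 4, not 1 (O_K = Z[sqrt(d)]), so disc(K) = 4d = 4 * (-597) = -2388

-2388


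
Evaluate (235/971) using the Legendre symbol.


p = 971 is prime, so compute (235/971) with the reciprocity algorithm (Jacobi-symbol steps: pull out 2s via (2/n), flip via reciprocity, reduce):
  reciprocity: (235/971) -> -(971/235)
  reduce: (31/235)
  reciprocity: (31/235) -> -(235/31)
  reduce: (18/31)
  pull out 2: (2/31) = +1  (since 31 mod 8 = 7)
  reciprocity: (9/31) -> +(31/9)
  reduce: (4/9)
  pull out 2: (2/9) = +1  (since 9 mod 8 = 1)
  pull out 2: (2/9) = +1  (since 9 mod 8 = 1)
  (1/9) = 1
Product of signs = 1
(235/971) = 1

1


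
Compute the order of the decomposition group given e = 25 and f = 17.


|D_P| = e * f
= 25 * 17
= 425

425


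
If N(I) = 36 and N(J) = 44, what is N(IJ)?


N(IJ) = N(I) * N(J)
= 36 * 44
= 1584

1584


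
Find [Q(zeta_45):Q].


The degree equals Euler's totient phi(45).
45 = 3^2 * 5
phi(45) = 24

24


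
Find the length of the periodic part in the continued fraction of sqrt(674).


Run the CF algorithm for sqrt(674).
a_0 = floor(sqrt(674)) = 25; set m_0=0, q_0=1.
Recurrence: m' = q*a - m,  q' = (d - m'^2)/q,  a' = floor((a_0 + m')/q').
  step 1: m=25, q=49, a=1
  step 2: m=24, q=2, a=24
  step 3: m=24, q=49, a=1
  step 4: m=25, q=1, a=50
a_4 = 2*a_0 = 50, so the period closes here.
sqrt(674) = [25; 1, 24, 1, 50]
Period length = 4

4


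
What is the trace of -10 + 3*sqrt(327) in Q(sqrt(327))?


Tr(a + b*sqrt(d)) = (a + b*sqrt(d)) + (a - b*sqrt(d)) = 2a
= 2 * (-10)
= -20

-20


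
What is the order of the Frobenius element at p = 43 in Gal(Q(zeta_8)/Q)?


The Frobenius at p in Gal(Q(zeta_n)/Q) = (Z/nZ)* is the class of p, so its order is ord_8(43), the smallest k >= 1 with 43^k = 1 mod 8.
n = 8 = 2^3, phi(8) = 4; the order divides phi(n).
Divisors of 4: 1, 2, 4
Repeated squaring mod 8: 43^1 = 3, 43^2 = 1, 43^4 = 1
Test divisors in increasing order:
  k=1: 43^1 = 3 mod 8
  k=2: 43^2 = 1 mod 8  <- first divisor giving 1
Order = 2

2


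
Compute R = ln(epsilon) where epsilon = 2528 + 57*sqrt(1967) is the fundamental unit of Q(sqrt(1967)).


epsilon = 2528 + 57*sqrt(1967)
= 5055.9998
R = ln(5055.9998)
= 8.5283

8.5283


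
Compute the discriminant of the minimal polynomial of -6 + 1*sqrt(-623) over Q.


The element -6 + 1*sqrt(-623) has minimal polynomial:
x^2 + 12*x + 659
Discriminant = (12)^2 - 4*(659)
= 144 - 2636
= -2492

-2492


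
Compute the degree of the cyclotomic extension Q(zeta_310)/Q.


The degree equals Euler's totient phi(310).
310 = 2 * 5 * 31
phi(310) = 120

120


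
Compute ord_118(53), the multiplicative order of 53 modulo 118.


We want ord_118(53), the smallest k >= 1 with 53^k = 1 mod 118.
n = 118 = 2 * 59, phi(118) = 58; the order divides phi(n).
Divisors of 58: 1, 2, 29, 58
Repeated squaring mod 118: 53^1 = 53, 53^2 = 95, 53^4 = 57, 53^8 = 63, 53^16 = 75, 53^32 = 79
Test divisors in increasing order:
  k=1: 53^1 = 53 mod 118
  k=2: 53^2 = 95 mod 118
  k=29: 53^29 = 75 * 63 * 57 * 53 = 1 mod 118  <- first divisor giving 1
Order = 29

29


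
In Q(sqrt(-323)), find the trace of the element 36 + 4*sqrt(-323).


Tr(a + b*sqrt(d)) = (a + b*sqrt(d)) + (a - b*sqrt(d)) = 2a
= 2 * (36)
= 72

72


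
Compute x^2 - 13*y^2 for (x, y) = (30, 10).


x^2 - d*y^2
= 30^2 - 13*10^2
= 900 - 1300
= -400

-400


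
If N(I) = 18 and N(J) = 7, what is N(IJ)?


N(IJ) = N(I) * N(J)
= 18 * 7
= 126

126


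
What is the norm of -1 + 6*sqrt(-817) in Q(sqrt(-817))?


N(a + b*sqrt(d)) = a^2 - d*b^2
= (-1)^2 - (-817)*(6)^2
= 1 + 29412
= 29413

29413


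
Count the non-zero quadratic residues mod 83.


For prime p, the number of non-zero quadratic residues is (p-1)/2.
= (83-1)/2
= 41

41


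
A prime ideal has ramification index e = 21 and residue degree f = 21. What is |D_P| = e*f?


|D_P| = e * f
= 21 * 21
= 441

441


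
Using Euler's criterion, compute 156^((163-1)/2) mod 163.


p = 163 is prime and the exponent is (p-1)/2 = 81, so by Euler's criterion 156^81 = (156/163) = +1 or -1 mod 163.
Compute by square-and-multiply:
  81 = 64 + 16 + 1 (binary 1010001)
  Repeated squaring mod 163: 156^1 = 156, 156^2 = 49, 156^4 = 119, 156^8 = 143, 156^16 = 74, 156^32 = 97, 156^64 = 118
  156^81 = 156^64 * 156^16 * 156^1 = 118 * 74 * 156 mod 163
    118 * 74 = 8732 = 93 mod 163
    93 * 156 = 14508 = 1 mod 163
  156^81 = 1 mod 163
Result 1: 156 is a quadratic residue mod 163.
156^81 mod 163 = 1

1


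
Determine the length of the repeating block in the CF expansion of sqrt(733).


Run the CF algorithm for sqrt(733).
a_0 = floor(sqrt(733)) = 27; set m_0=0, q_0=1.
Recurrence: m' = q*a - m,  q' = (d - m'^2)/q,  a' = floor((a_0 + m')/q').
  step 1: m=27, q=4, a=13
  step 2: m=25, q=27, a=1
  step 3: m=2, q=27, a=1
  step 4: m=25, q=4, a=13
  step 5: m=27, q=1, a=54
a_5 = 2*a_0 = 54, so the period closes here.
sqrt(733) = [27; 13, 1, 1, 13, 54]
Period length = 5

5


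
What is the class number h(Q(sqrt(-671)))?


K = Q(sqrt(-671)). d mod 4 = 1, so D = disc(K) = d = -671
h(K) equals the number of primitive reduced positive-definite forms (a, b, c) = a*x^2 + b*x*y + c*y^2 with b^2 - 4ac = D,
where reduced means |b| <= a <= c, with b >= 0 whenever |b| = a or a = c, and primitive means gcd(a, b, c) = 1.
Reduced forces 3a^2 <= |D| = 671, so 1 <= a <= 14; b must have the parity of D, and c = (b^2 - D)/(4a) must be an integer >= a.
Enumerate a = 1..14, b in [-a, a]:
  a=1: (1, 1, 168)  [1]
  a=2: (2, -1, 84), (2, 1, 84)  [2]
  a=3: (3, -1, 56), (3, 1, 56)  [2]
  a=4: (4, -1, 42), (4, 1, 42)  [2]
  a=5: (5, -3, 34), (5, 3, 34)  [2]
  a=6: (6, -5, 29), (6, -1, 28), (6, 1, 28), (6, 5, 29)  [4]
  a=7: (7, -1, 24), (7, 1, 24)  [2]
  a=8: (8, -1, 21), (8, 1, 21)  [2]
  a=9: (9, -7, 20), (9, 7, 20)  [2]
  a=10: (10, -7, 18), (10, -3, 17), (10, 3, 17), (10, 7, 18)  [4]
  a=11: (11, 11, 18)  [1]
  a=12: (12, -7, 15), (12, -1, 14), (12, 1, 14), (12, 7, 15)  [4]
  a=13: none
  a=14: (14, -13, 15), (14, 13, 15)  [2]
Total reduced forms: 1 + 2 + 2 + 2 + 2 + 4 + 2 + 2 + 2 + 4 + 1 + 4 + 2 = 30
h = 30

30


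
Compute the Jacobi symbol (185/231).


Compute (185/231) via quadratic reciprocity:
  reciprocity: (185/231) -> +(231/185)
  reduce: (46/185)
  pull out 2: (2/185) = +1  (since 185 mod 8 = 1)
  reciprocity: (23/185) -> +(185/23)
  reduce: (1/23)
  (1/23) = 1
Product of signs = 1

1


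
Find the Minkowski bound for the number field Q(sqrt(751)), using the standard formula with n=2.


d = 751, d mod 4 = 3, so disc(K) = 4d = 3004; |disc(K)| = 3004
Real quadratic field, so n = 2, s = r2 = 0, r1 = 2
M = (n!/n^n) * (4/pi)^s * sqrt(|disc(K)|) = (2!/2^2) * (4/pi)^0 * sqrt(3004)
= 0.5 * 1.000000 * 54.808758
= 27.4044

27.4044


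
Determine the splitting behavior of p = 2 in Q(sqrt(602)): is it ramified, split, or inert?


K = Q(sqrt(602)). Since d mod 4 = 2, disc(K) = 2408.
Check p | disc: 2408 mod 2 = 0.
p divides disc, so p ramifies: (p) = P^2 with e=2, f=1, g=1.
Therefore p is ramified.

ramified


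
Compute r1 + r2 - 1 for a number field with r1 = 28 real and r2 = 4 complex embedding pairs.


By Dirichlet's unit theorem:
rank = r1 + r2 - 1
= 28 + 4 - 1
= 31

31


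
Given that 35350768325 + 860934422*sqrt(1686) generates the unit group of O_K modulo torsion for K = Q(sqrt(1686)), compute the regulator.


epsilon = 35350768325 + 860934422*sqrt(1686)
= 7.0702e+10
R = ln(7.0702e+10)
= 24.9817

24.9817


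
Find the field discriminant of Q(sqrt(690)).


For K = Q(sqrt(d)) with d squarefree: disc(K) = d if d = 1 mod 4, and disc(K) = 4d if d = 2 or 3 mod 4.
Here d = 690, and d mod 4 = 2.
d = 2 mod 4, not 1 (O_K = Z[sqrt(d)]), so disc(K) = 4d = 4 * (690) = 2760

2760


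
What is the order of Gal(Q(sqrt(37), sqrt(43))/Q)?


The 2 square roots of distinct primes are multiplicatively independent over Q,
so [K:Q] = 2^2 and Gal(K/Q) is isomorphic to (Z/2Z)^2.
|Gal| = 2^2 = 4

4


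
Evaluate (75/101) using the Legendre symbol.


p = 101 is prime, so compute (75/101) with the reciprocity algorithm (Jacobi-symbol steps: pull out 2s via (2/n), flip via reciprocity, reduce):
  reciprocity: (75/101) -> +(101/75)
  reduce: (26/75)
  pull out 2: (2/75) = -1  (since 75 mod 8 = 3)
  reciprocity: (13/75) -> +(75/13)
  reduce: (10/13)
  pull out 2: (2/13) = -1  (since 13 mod 8 = 5)
  reciprocity: (5/13) -> +(13/5)
  reduce: (3/5)
  reciprocity: (3/5) -> +(5/3)
  reduce: (2/3)
  pull out 2: (2/3) = -1  (since 3 mod 8 = 3)
  (1/3) = 1
Product of signs = -1
(75/101) = -1

-1


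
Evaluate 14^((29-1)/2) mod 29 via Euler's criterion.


p = 29 is prime and the exponent is (p-1)/2 = 14, so by Euler's criterion 14^14 = (14/29) = +1 or -1 mod 29.
Compute by square-and-multiply:
  14 = 8 + 4 + 2 (binary 1110)
  Repeated squaring mod 29: 14^1 = 14, 14^2 = 22, 14^4 = 20, 14^8 = 23
  14^14 = 14^8 * 14^4 * 14^2 = 23 * 20 * 22 mod 29
    23 * 20 = 460 = 25 mod 29
    25 * 22 = 550 = 28 mod 29
  14^14 = 28 mod 29
Result 28 = p - 1 = -1 mod 29: 14 is a quadratic non-residue mod 29. As a residue in [0, p-1] the value is 28.
14^14 mod 29 = 28

28


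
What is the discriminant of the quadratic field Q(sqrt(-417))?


For K = Q(sqrt(d)) with d squarefree: disc(K) = d if d = 1 mod 4, and disc(K) = 4d if d = 2 or 3 mod 4.
Here d = -417, and d mod 4 = 3.
d = 3 mod 4, not 1 (O_K = Z[sqrt(d)]), so disc(K) = 4d = 4 * (-417) = -1668

-1668


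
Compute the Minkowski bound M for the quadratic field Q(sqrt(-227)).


d = -227, d mod 4 = 1, so disc(K) = d = -227; |disc(K)| = 227
Imaginary quadratic field, so n = 2, s = r2 = 1, r1 = 0
M = (n!/n^n) * (4/pi)^s * sqrt(|disc(K)|) = (2!/2^2) * (4/pi)^1 * sqrt(227)
= 0.5 * 1.273240 * 15.066519
= 9.5916

9.5916


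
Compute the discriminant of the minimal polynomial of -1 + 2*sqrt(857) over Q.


The element -1 + 2*sqrt(857) has minimal polynomial:
x^2 + 2*x - 3427
Discriminant = (2)^2 - 4*(-3427)
= 4 + 13708
= 13712

13712


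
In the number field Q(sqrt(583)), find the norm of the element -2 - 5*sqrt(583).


N(a + b*sqrt(d)) = a^2 - d*b^2
= (-2)^2 - (583)*(-5)^2
= 4 - 14575
= -14571

-14571


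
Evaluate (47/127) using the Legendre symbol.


p = 127 is prime, so compute (47/127) with the reciprocity algorithm (Jacobi-symbol steps: pull out 2s via (2/n), flip via reciprocity, reduce):
  reciprocity: (47/127) -> -(127/47)
  reduce: (33/47)
  reciprocity: (33/47) -> +(47/33)
  reduce: (14/33)
  pull out 2: (2/33) = +1  (since 33 mod 8 = 1)
  reciprocity: (7/33) -> +(33/7)
  reduce: (5/7)
  reciprocity: (5/7) -> +(7/5)
  reduce: (2/5)
  pull out 2: (2/5) = -1  (since 5 mod 8 = 5)
  (1/5) = 1
Product of signs = 1
(47/127) = 1

1


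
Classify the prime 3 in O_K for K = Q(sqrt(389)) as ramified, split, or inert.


K = Q(sqrt(389)). Since d mod 4 = 1, disc(K) = 389.
Check p | disc: 389 mod 3 = 2.
p does not divide disc. Compute Legendre symbol (d/p):
2^((3-1)/2) mod 3 = -1
(d/p) = -1, so p is inert: (p) stays prime with e=1, f=2, g=1.
Therefore p is inert.

inert


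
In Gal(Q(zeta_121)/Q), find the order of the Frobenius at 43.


The Frobenius at p in Gal(Q(zeta_n)/Q) = (Z/nZ)* is the class of p, so its order is ord_121(43), the smallest k >= 1 with 43^k = 1 mod 121.
n = 121 = 11^2, phi(121) = 110; the order divides phi(n).
Divisors of 110: 1, 2, 5, 10, 11, 22, 55, 110
Repeated squaring mod 121: 43^1 = 43, 43^2 = 34, 43^4 = 67, 43^8 = 12, 43^16 = 23, 43^32 = 45, 43^64 = 89
Test divisors in increasing order:
  k=1: 43^1 = 43 mod 121
  k=2: 43^2 = 34 mod 121
  k=5: 43^5 = 67 * 43 = 98 mod 121
  k=10: 43^10 = 12 * 34 = 45 mod 121
  k=11: 43^11 = 12 * 34 * 43 = 120 mod 121
  k=22: 43^22 = 23 * 67 * 34 = 1 mod 121  <- first divisor giving 1
Order = 22

22


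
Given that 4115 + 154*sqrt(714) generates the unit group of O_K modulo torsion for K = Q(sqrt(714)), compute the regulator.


epsilon = 4115 + 154*sqrt(714)
= 8229.9999
R = ln(8229.9999)
= 9.0155

9.0155


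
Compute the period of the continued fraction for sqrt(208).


Run the CF algorithm for sqrt(208).
a_0 = floor(sqrt(208)) = 14; set m_0=0, q_0=1.
Recurrence: m' = q*a - m,  q' = (d - m'^2)/q,  a' = floor((a_0 + m')/q').
  step 1: m=14, q=12, a=2
  step 2: m=10, q=9, a=2
  step 3: m=8, q=16, a=1
  step 4: m=8, q=9, a=2
  step 5: m=10, q=12, a=2
  step 6: m=14, q=1, a=28
a_6 = 2*a_0 = 28, so the period closes here.
sqrt(208) = [14; 2, 2, 1, 2, 2, 28]
Period length = 6

6


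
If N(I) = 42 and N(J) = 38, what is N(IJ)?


N(IJ) = N(I) * N(J)
= 42 * 38
= 1596

1596


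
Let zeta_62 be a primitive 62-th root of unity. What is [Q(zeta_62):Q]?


The degree equals Euler's totient phi(62).
62 = 2 * 31
phi(62) = 30

30


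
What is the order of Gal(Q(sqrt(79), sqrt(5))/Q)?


The 2 square roots of distinct primes are multiplicatively independent over Q,
so [K:Q] = 2^2 and Gal(K/Q) is isomorphic to (Z/2Z)^2.
|Gal| = 2^2 = 4

4


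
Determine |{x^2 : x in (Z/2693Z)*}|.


For prime p, the number of non-zero quadratic residues is (p-1)/2.
= (2693-1)/2
= 1346

1346


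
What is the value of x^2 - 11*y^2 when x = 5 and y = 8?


x^2 - d*y^2
= 5^2 - 11*8^2
= 25 - 704
= -679

-679


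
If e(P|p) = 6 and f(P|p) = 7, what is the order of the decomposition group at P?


|D_P| = e * f
= 6 * 7
= 42

42


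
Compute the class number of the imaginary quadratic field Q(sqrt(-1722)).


K = Q(sqrt(-1722)). d mod 4 = 2, so D = disc(K) = 4d = -6888
h(K) equals the number of primitive reduced positive-definite forms (a, b, c) = a*x^2 + b*x*y + c*y^2 with b^2 - 4ac = D,
where reduced means |b| <= a <= c, with b >= 0 whenever |b| = a or a = c, and primitive means gcd(a, b, c) = 1.
Reduced forces 3a^2 <= |D| = 6888, so 1 <= a <= 47; b must have the parity of D, and c = (b^2 - D)/(4a) must be an integer >= a.
Enumerate a = 1..47, b in [-a, a]:
  a=1: (1, 0, 1722)  [1]
  a=2: (2, 0, 861)  [1]
  a=3: (3, 0, 574)  [1]
  a=4..5: none
  a=6: (6, 0, 287)  [1]
  a=7: (7, 0, 246)  [1]
  a=8..10: none
  a=11: (11, -8, 158), (11, 8, 158)  [2]
  a=12..13: none
  a=14: (14, 0, 123)  [1]
  a=15..18: none
  a=19: (19, -16, 94), (19, 16, 94)  [2]
  a=20: none
  a=21: (21, 0, 82)  [1]
  a=22: (22, -8, 79), (22, 8, 79)  [2]
  a=23: (23, -14, 77), (23, 14, 77)  [2]
  a=24..30: none
  a=31: (31, -26, 61), (31, 26, 61)  [2]
  a=32: none
  a=33: (33, -30, 59), (33, 30, 59)  [2]
  a=34..37: none
  a=38: (38, -16, 47), (38, 16, 47)  [2]
  a=39..40: none
  a=41: (41, 0, 42)  [1]
  a=42: none
  a=43: (43, -32, 46), (43, 32, 46)  [2]
  a=44..47: none
Total reduced forms: 1 + 1 + 1 + 1 + 1 + 2 + 1 + 2 + 1 + 2 + 2 + 2 + 2 + 2 + 1 + 2 = 24
h = 24

24


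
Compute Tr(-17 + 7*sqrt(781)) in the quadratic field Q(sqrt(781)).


Tr(a + b*sqrt(d)) = (a + b*sqrt(d)) + (a - b*sqrt(d)) = 2a
= 2 * (-17)
= -34

-34


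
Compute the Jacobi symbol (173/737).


Compute (173/737) via quadratic reciprocity:
  reciprocity: (173/737) -> +(737/173)
  reduce: (45/173)
  reciprocity: (45/173) -> +(173/45)
  reduce: (38/45)
  pull out 2: (2/45) = -1  (since 45 mod 8 = 5)
  reciprocity: (19/45) -> +(45/19)
  reduce: (7/19)
  reciprocity: (7/19) -> -(19/7)
  reduce: (5/7)
  reciprocity: (5/7) -> +(7/5)
  reduce: (2/5)
  pull out 2: (2/5) = -1  (since 5 mod 8 = 5)
  (1/5) = 1
Product of signs = -1

-1


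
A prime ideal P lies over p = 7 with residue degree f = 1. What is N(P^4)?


N(P^a) = p^(a*f)
= 7^(4*1)
= 7^4
= 2401

2401


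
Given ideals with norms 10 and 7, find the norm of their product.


N(IJ) = N(I) * N(J)
= 10 * 7
= 70

70


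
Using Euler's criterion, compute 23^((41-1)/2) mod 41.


p = 41 is prime and the exponent is (p-1)/2 = 20, so by Euler's criterion 23^20 = (23/41) = +1 or -1 mod 41.
Compute by square-and-multiply:
  20 = 16 + 4 (binary 10100)
  Repeated squaring mod 41: 23^1 = 23, 23^2 = 37, 23^4 = 16, 23^8 = 10, 23^16 = 18
  23^20 = 23^16 * 23^4 = 18 * 16 mod 41
    18 * 16 = 288 = 1 mod 41
  23^20 = 1 mod 41
Result 1: 23 is a quadratic residue mod 41.
23^20 mod 41 = 1

1


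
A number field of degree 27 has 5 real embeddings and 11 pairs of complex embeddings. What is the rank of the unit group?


By Dirichlet's unit theorem:
rank = r1 + r2 - 1
= 5 + 11 - 1
= 15

15


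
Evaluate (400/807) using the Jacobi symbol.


Compute (400/807) via quadratic reciprocity:
  pull out 2: (2/807) = +1  (since 807 mod 8 = 7)
  pull out 2: (2/807) = +1  (since 807 mod 8 = 7)
  pull out 2: (2/807) = +1  (since 807 mod 8 = 7)
  pull out 2: (2/807) = +1  (since 807 mod 8 = 7)
  reciprocity: (25/807) -> +(807/25)
  reduce: (7/25)
  reciprocity: (7/25) -> +(25/7)
  reduce: (4/7)
  pull out 2: (2/7) = +1  (since 7 mod 8 = 7)
  pull out 2: (2/7) = +1  (since 7 mod 8 = 7)
  (1/7) = 1
Product of signs = 1

1


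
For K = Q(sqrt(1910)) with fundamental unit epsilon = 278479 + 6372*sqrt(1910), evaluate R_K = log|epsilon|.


epsilon = 278479 + 6372*sqrt(1910)
= 556958.0000
R = ln(556958.0000)
= 13.2302

13.2302


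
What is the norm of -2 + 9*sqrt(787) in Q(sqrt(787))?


N(a + b*sqrt(d)) = a^2 - d*b^2
= (-2)^2 - (787)*(9)^2
= 4 - 63747
= -63743

-63743


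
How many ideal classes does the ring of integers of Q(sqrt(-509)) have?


K = Q(sqrt(-509)). d mod 4 = 3, so D = disc(K) = 4d = -2036
h(K) equals the number of primitive reduced positive-definite forms (a, b, c) = a*x^2 + b*x*y + c*y^2 with b^2 - 4ac = D,
where reduced means |b| <= a <= c, with b >= 0 whenever |b| = a or a = c, and primitive means gcd(a, b, c) = 1.
Reduced forces 3a^2 <= |D| = 2036, so 1 <= a <= 26; b must have the parity of D, and c = (b^2 - D)/(4a) must be an integer >= a.
Enumerate a = 1..26, b in [-a, a]:
  a=1: (1, 0, 509)  [1]
  a=2: (2, 2, 255)  [1]
  a=3: (3, -2, 170), (3, 2, 170)  [2]
  a=4: none
  a=5: (5, -2, 102), (5, 2, 102)  [2]
  a=6: (6, -2, 85), (6, 2, 85)  [2]
  a=7: (7, -6, 74), (7, 6, 74)  [2]
  a=8: none
  a=9: (9, -4, 57), (9, 4, 57)  [2]
  a=10: (10, -2, 51), (10, 2, 51)  [2]
  a=11..13: none
  a=14: (14, -6, 37), (14, 6, 37)  [2]
  a=15: (15, -8, 35), (15, -2, 34), (15, 2, 34), (15, 8, 35)  [4]
  a=16: none
  a=17: (17, -2, 30), (17, 2, 30)  [2]
  a=18: (18, -14, 31), (18, 14, 31)  [2]
  a=19: (19, -4, 27), (19, 4, 27)  [2]
  a=20: none
  a=21: (21, -20, 29), (21, -8, 25), (21, 8, 25), (21, 20, 29)  [4]
  a=22..26: none
Total reduced forms: 1 + 1 + 2 + 2 + 2 + 2 + 2 + 2 + 2 + 4 + 2 + 2 + 2 + 4 = 30
h = 30

30


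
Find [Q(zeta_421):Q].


The degree equals Euler's totient phi(421).
421 = 421
phi(421) = 420

420


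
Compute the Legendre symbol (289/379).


p = 379 is prime, so compute (289/379) with the reciprocity algorithm (Jacobi-symbol steps: pull out 2s via (2/n), flip via reciprocity, reduce):
  reciprocity: (289/379) -> +(379/289)
  reduce: (90/289)
  pull out 2: (2/289) = +1  (since 289 mod 8 = 1)
  reciprocity: (45/289) -> +(289/45)
  reduce: (19/45)
  reciprocity: (19/45) -> +(45/19)
  reduce: (7/19)
  reciprocity: (7/19) -> -(19/7)
  reduce: (5/7)
  reciprocity: (5/7) -> +(7/5)
  reduce: (2/5)
  pull out 2: (2/5) = -1  (since 5 mod 8 = 5)
  (1/5) = 1
Product of signs = 1
(289/379) = 1

1


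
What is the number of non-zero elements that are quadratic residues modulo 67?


For prime p, the number of non-zero quadratic residues is (p-1)/2.
= (67-1)/2
= 33

33


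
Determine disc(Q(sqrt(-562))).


For K = Q(sqrt(d)) with d squarefree: disc(K) = d if d = 1 mod 4, and disc(K) = 4d if d = 2 or 3 mod 4.
Here d = -562, and d mod 4 = 2.
d = 2 mod 4, not 1 (O_K = Z[sqrt(d)]), so disc(K) = 4d = 4 * (-562) = -2248

-2248


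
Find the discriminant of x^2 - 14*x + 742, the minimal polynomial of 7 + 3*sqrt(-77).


The element 7 + 3*sqrt(-77) has minimal polynomial:
x^2 - 14*x + 742
Discriminant = (-14)^2 - 4*(742)
= 196 - 2968
= -2772

-2772


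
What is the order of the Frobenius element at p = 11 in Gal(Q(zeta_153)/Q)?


The Frobenius at p in Gal(Q(zeta_n)/Q) = (Z/nZ)* is the class of p, so its order is ord_153(11), the smallest k >= 1 with 11^k = 1 mod 153.
n = 153 = 3^2 * 17, phi(153) = 96; the order divides phi(n).
Divisors of 96: 1, 2, 3, 4, 6, 8, 12, 16, 24, 32, 48, 96
Repeated squaring mod 153: 11^1 = 11, 11^2 = 121, 11^4 = 106, 11^8 = 67, 11^16 = 52, 11^32 = 103, 11^64 = 52
Test divisors in increasing order:
  k=1: 11^1 = 11 mod 153
  k=2: 11^2 = 121 mod 153
  k=3: 11^3 = 121 * 11 = 107 mod 153
  k=4: 11^4 = 106 mod 153
  k=6: 11^6 = 106 * 121 = 127 mod 153
  k=8: 11^8 = 67 mod 153
  k=12: 11^12 = 67 * 106 = 64 mod 153
  k=16: 11^16 = 52 mod 153
  k=24: 11^24 = 52 * 67 = 118 mod 153
  k=32: 11^32 = 103 mod 153
  k=48: 11^48 = 103 * 52 = 1 mod 153  <- first divisor giving 1
Order = 48

48


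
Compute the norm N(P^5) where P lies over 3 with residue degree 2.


N(P^a) = p^(a*f)
= 3^(5*2)
= 3^10
= 59049

59049


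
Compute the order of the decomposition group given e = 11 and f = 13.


|D_P| = e * f
= 11 * 13
= 143

143


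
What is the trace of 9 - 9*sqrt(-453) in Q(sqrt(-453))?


Tr(a + b*sqrt(d)) = (a + b*sqrt(d)) + (a - b*sqrt(d)) = 2a
= 2 * (9)
= 18

18


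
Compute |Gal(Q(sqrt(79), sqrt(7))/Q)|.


The 2 square roots of distinct primes are multiplicatively independent over Q,
so [K:Q] = 2^2 and Gal(K/Q) is isomorphic to (Z/2Z)^2.
|Gal| = 2^2 = 4

4


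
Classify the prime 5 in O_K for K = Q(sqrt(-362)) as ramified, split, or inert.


K = Q(sqrt(-362)). Since d mod 4 = 2, disc(K) = -1448.
Check p | disc: -1448 mod 5 = 2.
p does not divide disc. Compute Legendre symbol (d/p):
3^((5-1)/2) mod 5 = -1
(d/p) = -1, so p is inert: (p) stays prime with e=1, f=2, g=1.
Therefore p is inert.

inert


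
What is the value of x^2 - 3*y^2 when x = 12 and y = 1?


x^2 - d*y^2
= 12^2 - 3*1^2
= 144 - 3
= 141

141


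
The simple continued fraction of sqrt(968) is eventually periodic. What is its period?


Run the CF algorithm for sqrt(968).
a_0 = floor(sqrt(968)) = 31; set m_0=0, q_0=1.
Recurrence: m' = q*a - m,  q' = (d - m'^2)/q,  a' = floor((a_0 + m')/q').
  step 1: m=31, q=7, a=8
  step 2: m=25, q=49, a=1
  step 3: m=24, q=8, a=6
  step 4: m=24, q=49, a=1
  step 5: m=25, q=7, a=8
  step 6: m=31, q=1, a=62
a_6 = 2*a_0 = 62, so the period closes here.
sqrt(968) = [31; 8, 1, 6, 1, 8, 62]
Period length = 6

6


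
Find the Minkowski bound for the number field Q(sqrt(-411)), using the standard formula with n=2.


d = -411, d mod 4 = 1, so disc(K) = d = -411; |disc(K)| = 411
Imaginary quadratic field, so n = 2, s = r2 = 1, r1 = 0
M = (n!/n^n) * (4/pi)^s * sqrt(|disc(K)|) = (2!/2^2) * (4/pi)^1 * sqrt(411)
= 0.5 * 1.273240 * 20.273135
= 12.9063

12.9063
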